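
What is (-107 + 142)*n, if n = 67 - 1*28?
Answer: 1365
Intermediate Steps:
n = 39 (n = 67 - 28 = 39)
(-107 + 142)*n = (-107 + 142)*39 = 35*39 = 1365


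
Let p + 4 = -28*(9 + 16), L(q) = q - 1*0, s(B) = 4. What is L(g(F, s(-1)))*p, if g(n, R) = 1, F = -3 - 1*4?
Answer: -704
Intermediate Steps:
F = -7 (F = -3 - 4 = -7)
L(q) = q (L(q) = q + 0 = q)
p = -704 (p = -4 - 28*(9 + 16) = -4 - 28*25 = -4 - 700 = -704)
L(g(F, s(-1)))*p = 1*(-704) = -704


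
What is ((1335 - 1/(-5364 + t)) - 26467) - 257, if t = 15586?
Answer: -259526359/10222 ≈ -25389.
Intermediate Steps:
((1335 - 1/(-5364 + t)) - 26467) - 257 = ((1335 - 1/(-5364 + 15586)) - 26467) - 257 = ((1335 - 1/10222) - 26467) - 257 = (13646369/10222 - 26467) - 257 = -256899305/10222 - 257 = -259526359/10222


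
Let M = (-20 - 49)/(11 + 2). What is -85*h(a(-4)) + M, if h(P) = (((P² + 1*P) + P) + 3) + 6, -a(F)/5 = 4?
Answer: -407814/13 ≈ -31370.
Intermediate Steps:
a(F) = -20 (a(F) = -5*4 = -20)
h(P) = 9 + P² + 2*P (h(P) = (((P² + P) + P) + 3) + 6 = (((P + P²) + P) + 3) + 6 = ((P² + 2*P) + 3) + 6 = (3 + P² + 2*P) + 6 = 9 + P² + 2*P)
M = -69/13 ≈ -5.3077
-85*h(a(-4)) + M = -85*(9 + (-20)² + 2*(-20)) - 69/13 = -85*(9 + 400 - 40) - 69/13 = -85*369 - 69/13 = -31365 - 69/13 = -407814/13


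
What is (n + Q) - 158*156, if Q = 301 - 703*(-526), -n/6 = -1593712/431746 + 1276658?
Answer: -1579001947205/215873 ≈ -7.3145e+6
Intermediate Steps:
n = -1653571173468/215873 (n = -6*(-1593712/431746 + 1276658) = -6*(-1593712*1/431746 + 1276658) = -6*(-796856/215873 + 1276658) = -6*275595195578/215873 = -1653571173468/215873 ≈ -7.6599e+6)
Q = 370079 (Q = 301 + 369778 = 370079)
(n + Q) - 158*156 = (-1653571173468/215873 + 370079) - 158*156 = -1573681109501/215873 - 24648 = -1579001947205/215873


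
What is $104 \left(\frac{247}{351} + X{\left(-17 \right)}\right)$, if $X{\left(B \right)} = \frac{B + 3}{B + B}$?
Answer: $\frac{53248}{459} \approx 116.01$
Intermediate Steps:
$X{\left(B \right)} = \frac{3 + B}{2 B}$
$104 \left(\frac{247}{351} + X{\left(-17 \right)}\right) = 104 \left(\frac{247}{351} + \frac{3 - 17}{2 \left(-17\right)}\right) = 104 \left(247 \cdot \frac{1}{351} + \frac{1}{2} \left(- \frac{1}{17}\right) \left(-14\right)\right) = 104 \left(\frac{19}{27} + \frac{7}{17}\right) = 104 \cdot \frac{512}{459} = \frac{53248}{459}$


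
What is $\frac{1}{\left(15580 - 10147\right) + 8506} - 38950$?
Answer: $- \frac{542924049}{13939} \approx -38950.0$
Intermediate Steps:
$\frac{1}{\left(15580 - 10147\right) + 8506} - 38950 = \frac{1}{5433 + 8506} - 38950 = \frac{1}{13939} - 38950 = - \frac{542924049}{13939}$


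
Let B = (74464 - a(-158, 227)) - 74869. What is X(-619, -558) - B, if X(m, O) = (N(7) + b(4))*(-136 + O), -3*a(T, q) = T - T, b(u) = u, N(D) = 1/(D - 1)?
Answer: -7460/3 ≈ -2486.7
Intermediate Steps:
N(D) = 1/(-1 + D)
a(T, q) = 0 (a(T, q) = -(T - T)/3 = -⅓*0 = 0)
X(m, O) = -1700/3 + 25*O/6 (X(m, O) = (1/(-1 + 7) + 4)*(-136 + O) = (1/6 + 4)*(-136 + O) = (⅙ + 4)*(-136 + O) = 25*(-136 + O)/6 = -1700/3 + 25*O/6)
B = -405 (B = (74464 - 1*0) - 74869 = (74464 + 0) - 74869 = 74464 - 74869 = -405)
X(-619, -558) - B = (-1700/3 + (25/6)*(-558)) - 1*(-405) = (-1700/3 - 2325) + 405 = -8675/3 + 405 = -7460/3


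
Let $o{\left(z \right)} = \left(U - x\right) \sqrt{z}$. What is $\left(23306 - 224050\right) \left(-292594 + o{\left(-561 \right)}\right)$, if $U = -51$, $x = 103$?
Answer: $58736489936 + 30914576 i \sqrt{561} \approx 5.8737 \cdot 10^{10} + 7.3223 \cdot 10^{8} i$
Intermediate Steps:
$o{\left(z \right)} = - 154 \sqrt{z}$ ($o{\left(z \right)} = \left(-51 - 103\right) \sqrt{z} = - 154 \sqrt{z}$)
$\left(23306 - 224050\right) \left(-292594 + o{\left(-561 \right)}\right) = \left(23306 - 224050\right) \left(-292594 - 154 \sqrt{-561}\right) = - 200744 \left(-292594 - 154 i \sqrt{561}\right) = 58736489936 + 30914576 i \sqrt{561}$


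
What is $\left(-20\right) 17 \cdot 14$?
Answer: $-4760$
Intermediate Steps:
$\left(-20\right) 17 \cdot 14 = \left(-340\right) 14 = -4760$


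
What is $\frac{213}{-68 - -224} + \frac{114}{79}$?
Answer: $\frac{11537}{4108} \approx 2.8084$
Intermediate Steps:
$\frac{213}{-68 - -224} + \frac{114}{79} = \frac{213}{-68 + 224} + 114 \cdot \frac{1}{79} = \frac{213}{156} + \frac{114}{79} = 213 \cdot \frac{1}{156} + \frac{114}{79} = \frac{71}{52} + \frac{114}{79} = \frac{11537}{4108}$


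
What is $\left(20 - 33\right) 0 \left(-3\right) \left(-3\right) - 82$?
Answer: $-82$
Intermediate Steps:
$\left(20 - 33\right) 0 \left(-3\right) \left(-3\right) - 82 = \left(20 - 33\right) 0 \left(-3\right) - 82 = \left(-13\right) 0 - 82 = 0 - 82 = -82$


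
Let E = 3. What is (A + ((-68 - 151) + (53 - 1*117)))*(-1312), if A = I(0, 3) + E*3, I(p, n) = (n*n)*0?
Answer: 359488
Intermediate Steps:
I(p, n) = 0 (I(p, n) = n**2*0 = 0)
A = 9 (A = 0 + 3*3 = 0 + 9 = 9)
(A + ((-68 - 151) + (53 - 1*117)))*(-1312) = (9 + ((-68 - 151) + (53 - 1*117)))*(-1312) = (9 + (-219 + (53 - 117)))*(-1312) = (9 + (-219 - 64))*(-1312) = (9 - 283)*(-1312) = -274*(-1312) = 359488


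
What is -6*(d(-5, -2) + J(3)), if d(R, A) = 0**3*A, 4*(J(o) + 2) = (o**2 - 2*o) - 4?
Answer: 27/2 ≈ 13.500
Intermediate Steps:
J(o) = -3 - o/2 + o**2/4 (J(o) = -2 + ((o**2 - 2*o) - 4)/4 = -2 + (-4 + o**2 - 2*o)/4 = -2 + (-1 - o/2 + o**2/4) = -3 - o/2 + o**2/4)
d(R, A) = 0 (d(R, A) = 0*A = 0)
-6*(d(-5, -2) + J(3)) = -6*(0 + (-3 - 1/2*3 + (1/4)*3**2)) = -6*(0 + (-3 - 3/2 + (1/4)*9)) = -6*(0 + (-3 - 3/2 + 9/4)) = -6*(0 - 9/4) = -6*(-9/4) = 27/2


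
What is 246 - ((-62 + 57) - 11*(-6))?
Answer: 185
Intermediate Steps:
246 - ((-62 + 57) - 11*(-6)) = 246 - (-5 + 66) = 246 - 1*61 = 246 - 61 = 185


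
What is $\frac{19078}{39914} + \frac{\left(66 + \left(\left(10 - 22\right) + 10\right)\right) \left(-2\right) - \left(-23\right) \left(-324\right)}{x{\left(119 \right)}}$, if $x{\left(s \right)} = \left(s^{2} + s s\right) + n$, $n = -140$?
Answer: $\frac{1199531}{5739063} \approx 0.20901$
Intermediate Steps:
$x{\left(s \right)} = -140 + 2 s^{2}$ ($x{\left(s \right)} = \left(s^{2} + s s\right) - 140 = \left(s^{2} + s^{2}\right) - 140 = 2 s^{2} - 140 = -140 + 2 s^{2}$)
$\frac{19078}{39914} + \frac{\left(66 + \left(\left(10 - 22\right) + 10\right)\right) \left(-2\right) - \left(-23\right) \left(-324\right)}{x{\left(119 \right)}} = \frac{19078}{39914} + \frac{\left(66 + \left(\left(10 - 22\right) + 10\right)\right) \left(-2\right) - \left(-23\right) \left(-324\right)}{-140 + 2 \cdot 119^{2}} = 19078 \cdot \frac{1}{39914} + \frac{\left(66 + \left(-12 + 10\right)\right) \left(-2\right) - 7452}{-140 + 2 \cdot 14161} = \frac{9539}{19957} + \frac{\left(66 - 2\right) \left(-2\right) - 7452}{-140 + 28322} = \frac{9539}{19957} + \frac{64 \left(-2\right) - 7452}{28182} = \frac{9539}{19957} + \left(-128 - 7452\right) \frac{1}{28182} = \frac{9539}{19957} - \frac{3790}{14091} = \frac{1199531}{5739063}$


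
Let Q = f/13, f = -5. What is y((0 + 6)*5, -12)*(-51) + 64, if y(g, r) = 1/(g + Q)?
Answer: 23977/385 ≈ 62.278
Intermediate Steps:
Q = -5/13 ≈ -0.38462
y(g, r) = 1/(-5/13 + g) (y(g, r) = 1/(g - 5/13) = 1/(-5/13 + g))
y((0 + 6)*5, -12)*(-51) + 64 = (13/(-5 + 13*((0 + 6)*5)))*(-51) + 64 = (13/(-5 + 13*(6*5)))*(-51) + 64 = (13/(-5 + 13*30))*(-51) + 64 = (13/(-5 + 390))*(-51) + 64 = (13/385)*(-51) + 64 = -663/385 + 64 = 23977/385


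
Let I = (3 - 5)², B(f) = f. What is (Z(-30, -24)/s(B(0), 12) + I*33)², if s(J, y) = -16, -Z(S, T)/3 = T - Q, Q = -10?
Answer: 1071225/64 ≈ 16738.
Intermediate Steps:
Z(S, T) = -30 - 3*T (Z(S, T) = -3*(T - 1*(-10)) = -3*(T + 10) = -3*(10 + T) = -30 - 3*T)
I = 4 (I = (-2)² = 4)
(Z(-30, -24)/s(B(0), 12) + I*33)² = ((-30 - 3*(-24))/(-16) + 4*33)² = ((-30 + 72)*(-1/16) + 132)² = (42*(-1/16) + 132)² = (-21/8 + 132)² = (1035/8)² = 1071225/64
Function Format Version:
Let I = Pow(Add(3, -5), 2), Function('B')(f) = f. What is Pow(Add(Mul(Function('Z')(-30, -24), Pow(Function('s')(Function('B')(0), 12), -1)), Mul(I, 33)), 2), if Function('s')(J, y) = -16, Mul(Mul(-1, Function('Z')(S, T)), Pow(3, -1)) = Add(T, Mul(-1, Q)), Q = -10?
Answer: Rational(1071225, 64) ≈ 16738.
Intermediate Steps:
Function('Z')(S, T) = Add(-30, Mul(-3, T)) (Function('Z')(S, T) = Mul(-3, Add(T, Mul(-1, -10))) = Mul(-3, Add(T, 10)) = Mul(-3, Add(10, T)) = Add(-30, Mul(-3, T)))
I = 4 (I = Pow(-2, 2) = 4)
Pow(Add(Mul(Function('Z')(-30, -24), Pow(Function('s')(Function('B')(0), 12), -1)), Mul(I, 33)), 2) = Pow(Add(Mul(Add(-30, Mul(-3, -24)), Pow(-16, -1)), Mul(4, 33)), 2) = Pow(Add(Mul(Add(-30, 72), Rational(-1, 16)), 132), 2) = Pow(Add(Mul(42, Rational(-1, 16)), 132), 2) = Pow(Add(Rational(-21, 8), 132), 2) = Pow(Rational(1035, 8), 2) = Rational(1071225, 64)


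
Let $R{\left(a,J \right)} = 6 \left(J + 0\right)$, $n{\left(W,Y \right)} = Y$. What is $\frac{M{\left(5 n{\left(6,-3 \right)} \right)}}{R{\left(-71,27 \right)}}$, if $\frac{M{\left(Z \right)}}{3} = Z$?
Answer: $- \frac{5}{18} \approx -0.27778$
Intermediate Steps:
$R{\left(a,J \right)} = 6 J$
$M{\left(Z \right)} = 3 Z$
$\frac{M{\left(5 n{\left(6,-3 \right)} \right)}}{R{\left(-71,27 \right)}} = \frac{3 \cdot 5 \left(-3\right)}{6 \cdot 27} = \frac{3 \left(-15\right)}{162} = \left(-45\right) \frac{1}{162} = - \frac{5}{18}$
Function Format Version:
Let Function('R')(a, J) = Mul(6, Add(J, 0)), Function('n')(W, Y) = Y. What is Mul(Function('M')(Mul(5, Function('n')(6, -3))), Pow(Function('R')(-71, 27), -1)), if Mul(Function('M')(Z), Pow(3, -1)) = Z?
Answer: Rational(-5, 18) ≈ -0.27778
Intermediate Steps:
Function('R')(a, J) = Mul(6, J)
Function('M')(Z) = Mul(3, Z)
Mul(Function('M')(Mul(5, Function('n')(6, -3))), Pow(Function('R')(-71, 27), -1)) = Mul(Mul(3, Mul(5, -3)), Pow(Mul(6, 27), -1)) = Mul(Mul(3, -15), Pow(162, -1)) = Mul(-45, Rational(1, 162)) = Rational(-5, 18)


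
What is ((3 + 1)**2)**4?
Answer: 65536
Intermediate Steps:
((3 + 1)**2)**4 = (4**2)**4 = 16**4 = 65536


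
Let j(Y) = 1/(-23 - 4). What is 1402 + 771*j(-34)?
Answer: 12361/9 ≈ 1373.4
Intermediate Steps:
j(Y) = -1/27 (j(Y) = 1/(-27) = -1/27)
1402 + 771*j(-34) = 1402 + 771*(-1/27) = 1402 - 257/9 = 12361/9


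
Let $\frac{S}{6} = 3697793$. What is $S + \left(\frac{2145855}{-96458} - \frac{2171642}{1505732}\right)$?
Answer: $\frac{402799876476118894}{18154987157} \approx 2.2187 \cdot 10^{7}$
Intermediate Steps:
$S = 22186758$ ($S = 6 \cdot 3697793 = 22186758$)
$S + \left(\frac{2145855}{-96458} - \frac{2171642}{1505732}\right) = 22186758 + \left(\frac{2145855}{-96458} - \frac{2171642}{1505732}\right) = 22186758 + \left(2145855 \left(- \frac{1}{96458}\right) - \frac{1085821}{752866}\right) = 22186758 - \frac{430069348112}{18154987157} = \frac{402799876476118894}{18154987157}$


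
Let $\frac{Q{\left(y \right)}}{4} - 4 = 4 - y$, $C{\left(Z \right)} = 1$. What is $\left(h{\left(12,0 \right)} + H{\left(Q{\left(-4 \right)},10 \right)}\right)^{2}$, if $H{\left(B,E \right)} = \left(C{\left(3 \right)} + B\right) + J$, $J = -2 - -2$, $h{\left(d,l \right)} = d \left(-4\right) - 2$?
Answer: $1$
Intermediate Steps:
$h{\left(d,l \right)} = -2 - 4 d$ ($h{\left(d,l \right)} = - 4 d - 2 = -2 - 4 d$)
$Q{\left(y \right)} = 32 - 4 y$ ($Q{\left(y \right)} = 16 + 4 \left(4 - y\right) = 16 - \left(-16 + 4 y\right) = 32 - 4 y$)
$J = 0$ ($J = -2 + 2 = 0$)
$H{\left(B,E \right)} = 1 + B$ ($H{\left(B,E \right)} = \left(1 + B\right) + 0 = 1 + B$)
$\left(h{\left(12,0 \right)} + H{\left(Q{\left(-4 \right)},10 \right)}\right)^{2} = \left(\left(-2 - 48\right) + \left(1 + \left(32 - -16\right)\right)\right)^{2} = \left(\left(-2 - 48\right) + \left(1 + \left(32 + 16\right)\right)\right)^{2} = \left(-50 + \left(1 + 48\right)\right)^{2} = \left(-50 + 49\right)^{2} = \left(-1\right)^{2} = 1$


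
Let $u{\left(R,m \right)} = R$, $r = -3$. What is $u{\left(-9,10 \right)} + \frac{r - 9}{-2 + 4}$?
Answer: $-15$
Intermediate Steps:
$u{\left(-9,10 \right)} + \frac{r - 9}{-2 + 4} = -9 + \frac{-3 - 9}{-2 + 4} = -9 - \frac{12}{2} = -9 - 6 = -15$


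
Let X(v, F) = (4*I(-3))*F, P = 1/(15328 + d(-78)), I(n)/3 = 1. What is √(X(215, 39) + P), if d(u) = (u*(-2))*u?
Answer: √1168315990/1580 ≈ 21.633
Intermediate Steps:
d(u) = -2*u² (d(u) = (-2*u)*u = -2*u²)
I(n) = 3 (I(n) = 3*1 = 3)
P = 1/3160 (P = 1/(15328 - 2*(-78)²) = 1/(15328 - 2*6084) = 1/(15328 - 12168) = 1/3160 ≈ 0.00031646)
X(v, F) = 12*F (X(v, F) = (4*3)*F = 12*F)
√(X(215, 39) + P) = √(12*39 + 1/3160) = √(468 + 1/3160) = √(1478881/3160) = √1168315990/1580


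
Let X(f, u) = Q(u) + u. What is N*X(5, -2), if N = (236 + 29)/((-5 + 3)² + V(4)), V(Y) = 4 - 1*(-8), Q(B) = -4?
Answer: -795/8 ≈ -99.375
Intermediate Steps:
V(Y) = 12 (V(Y) = 4 + 8 = 12)
X(f, u) = -4 + u
N = 265/16 (N = (236 + 29)/((-5 + 3)² + 12) = 265/((-2)² + 12) = 265/(4 + 12) = 265/16 ≈ 16.563)
N*X(5, -2) = 265*(-4 - 2)/16 = (265/16)*(-6) = -795/8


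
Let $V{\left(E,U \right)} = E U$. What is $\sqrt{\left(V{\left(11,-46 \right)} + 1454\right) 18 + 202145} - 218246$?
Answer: $-218246 + \sqrt{219209} \approx -2.1778 \cdot 10^{5}$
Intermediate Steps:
$\sqrt{\left(V{\left(11,-46 \right)} + 1454\right) 18 + 202145} - 218246 = \sqrt{\left(11 \left(-46\right) + 1454\right) 18 + 202145} - 218246 = \sqrt{\left(-506 + 1454\right) 18 + 202145} - 218246 = \sqrt{948 \cdot 18 + 202145} - 218246 = \sqrt{17064 + 202145} - 218246 = \sqrt{219209} - 218246 = -218246 + \sqrt{219209}$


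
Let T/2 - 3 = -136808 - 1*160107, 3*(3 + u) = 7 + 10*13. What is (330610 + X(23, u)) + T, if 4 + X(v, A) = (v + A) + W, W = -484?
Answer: -790909/3 ≈ -2.6364e+5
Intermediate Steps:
u = 128/3 (u = -3 + (7 + 10*13)/3 = -3 + (7 + 130)/3 = -3 + (⅓)*137 = -3 + 137/3 = 128/3 ≈ 42.667)
X(v, A) = -488 + A + v (X(v, A) = -4 + ((v + A) - 484) = -4 + ((A + v) - 484) = -4 + (-484 + A + v) = -488 + A + v)
T = -593824 (T = 6 + 2*(-136808 - 1*160107) = 6 + 2*(-136808 - 160107) = 6 + 2*(-296915) = 6 - 593830 = -593824)
(330610 + X(23, u)) + T = (330610 + (-488 + 128/3 + 23)) - 593824 = (330610 - 1267/3) - 593824 = 990563/3 - 593824 = -790909/3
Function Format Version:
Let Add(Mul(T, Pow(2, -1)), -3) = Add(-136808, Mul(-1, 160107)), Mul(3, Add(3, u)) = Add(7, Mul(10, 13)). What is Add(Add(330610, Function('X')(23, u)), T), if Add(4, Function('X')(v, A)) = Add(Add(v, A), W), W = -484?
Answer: Rational(-790909, 3) ≈ -2.6364e+5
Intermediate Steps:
u = Rational(128, 3) (u = Add(-3, Mul(Rational(1, 3), Add(7, Mul(10, 13)))) = Add(-3, Mul(Rational(1, 3), Add(7, 130))) = Add(-3, Mul(Rational(1, 3), 137)) = Add(-3, Rational(137, 3)) = Rational(128, 3) ≈ 42.667)
Function('X')(v, A) = Add(-488, A, v) (Function('X')(v, A) = Add(-4, Add(Add(v, A), -484)) = Add(-4, Add(Add(A, v), -484)) = Add(-4, Add(-484, A, v)) = Add(-488, A, v))
T = -593824 (T = Add(6, Mul(2, Add(-136808, Mul(-1, 160107)))) = Add(6, Mul(2, Add(-136808, -160107))) = Add(6, Mul(2, -296915)) = Add(6, -593830) = -593824)
Add(Add(330610, Function('X')(23, u)), T) = Add(Add(330610, Add(-488, Rational(128, 3), 23)), -593824) = Add(Add(330610, Rational(-1267, 3)), -593824) = Add(Rational(990563, 3), -593824) = Rational(-790909, 3)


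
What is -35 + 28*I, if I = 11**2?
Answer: 3353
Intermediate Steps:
I = 121
-35 + 28*I = -35 + 28*121 = -35 + 3388 = 3353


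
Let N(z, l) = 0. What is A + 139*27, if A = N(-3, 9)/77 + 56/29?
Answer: 108893/29 ≈ 3754.9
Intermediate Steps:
A = 56/29 (A = 0/77 + 56/29 = 0*(1/77) + 56*(1/29) = 0 + 56/29 = 56/29 ≈ 1.9310)
A + 139*27 = 56/29 + 139*27 = 56/29 + 3753 = 108893/29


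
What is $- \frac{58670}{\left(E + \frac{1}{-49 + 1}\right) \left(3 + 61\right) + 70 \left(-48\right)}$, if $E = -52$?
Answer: $\frac{88005}{10034} \approx 8.7707$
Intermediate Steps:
$- \frac{58670}{\left(E + \frac{1}{-49 + 1}\right) \left(3 + 61\right) + 70 \left(-48\right)} = - \frac{58670}{\left(-52 + \frac{1}{-49 + 1}\right) \left(3 + 61\right) + 70 \left(-48\right)} = - \frac{58670}{\left(-52 + \frac{1}{-48}\right) 64 - 3360} = - \frac{58670}{\left(-52 - \frac{1}{48}\right) 64 - 3360} = - \frac{58670}{\left(- \frac{2497}{48}\right) 64 - 3360} = - \frac{58670}{- \frac{9988}{3} - 3360} = - \frac{58670}{- \frac{20068}{3}} = \left(-58670\right) \left(- \frac{3}{20068}\right) = \frac{88005}{10034}$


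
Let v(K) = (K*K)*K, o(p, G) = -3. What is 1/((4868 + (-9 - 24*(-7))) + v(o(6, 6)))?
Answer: 1/5000 ≈ 0.00020000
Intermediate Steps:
v(K) = K³ (v(K) = K²*K = K³)
1/((4868 + (-9 - 24*(-7))) + v(o(6, 6))) = 1/((4868 + (-9 - 24*(-7))) + (-3)³) = 1/((4868 + (-9 + 168)) - 27) = 1/((4868 + 159) - 27) = 1/(5027 - 27) = 1/5000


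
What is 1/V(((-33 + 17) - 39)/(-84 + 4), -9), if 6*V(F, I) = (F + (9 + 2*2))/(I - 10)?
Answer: -608/73 ≈ -8.3288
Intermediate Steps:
V(F, I) = (13 + F)/(6*(-10 + I)) (V(F, I) = ((F + (9 + 2*2))/(I - 10))/6 = ((F + (9 + 4))/(-10 + I))/6 = ((F + 13)/(-10 + I))/6 = ((13 + F)/(-10 + I))/6 = (13 + F)/(6*(-10 + I)))
1/V(((-33 + 17) - 39)/(-84 + 4), -9) = 1/((13 + ((-33 + 17) - 39)/(-84 + 4))/(6*(-10 - 9))) = 1/((⅙)*(13 + (-16 - 39)/(-80))/(-19)) = 1/((⅙)*(-1/19)*(13 - 55*(-1/80))) = 1/((⅙)*(-1/19)*(13 + 11/16)) = 1/((⅙)*(-1/19)*(219/16)) = 1/(-73/608) = -608/73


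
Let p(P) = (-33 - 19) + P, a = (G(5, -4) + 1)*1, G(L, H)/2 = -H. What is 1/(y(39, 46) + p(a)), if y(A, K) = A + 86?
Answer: 1/82 ≈ 0.012195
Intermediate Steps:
G(L, H) = -2*H (G(L, H) = 2*(-H) = -2*H)
y(A, K) = 86 + A
a = 9 (a = (-2*(-4) + 1)*1 = (8 + 1)*1 = 9*1 = 9)
p(P) = -52 + P
1/(y(39, 46) + p(a)) = 1/((86 + 39) + (-52 + 9)) = 1/(125 - 43) = 1/82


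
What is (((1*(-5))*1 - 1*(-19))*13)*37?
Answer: 6734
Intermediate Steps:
(((1*(-5))*1 - 1*(-19))*13)*37 = ((-5*1 + 19)*13)*37 = ((-5 + 19)*13)*37 = (14*13)*37 = 182*37 = 6734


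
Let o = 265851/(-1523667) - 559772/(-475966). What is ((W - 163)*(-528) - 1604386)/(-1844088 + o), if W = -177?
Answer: 172222054299958142/222892855309360913 ≈ 0.77267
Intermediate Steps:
o = 121061681143/120868947887 (o = 265851*(-1/1523667) - 559772*(-1/475966) = -88617/507889 + 279886/237983 = 121061681143/120868947887 ≈ 1.0016)
((W - 163)*(-528) - 1604386)/(-1844088 + o) = ((-177 - 163)*(-528) - 1604386)/(-1844088 + 121061681143/120868947887) = (-340*(-528) - 1604386)/(-222892855309360913/120868947887) = (179520 - 1604386)*(-120868947887/222892855309360913) = -1424866*(-120868947887/222892855309360913) = 172222054299958142/222892855309360913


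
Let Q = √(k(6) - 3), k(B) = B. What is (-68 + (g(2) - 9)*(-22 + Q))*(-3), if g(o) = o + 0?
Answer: -258 + 21*√3 ≈ -221.63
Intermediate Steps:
g(o) = o
Q = √3 (Q = √(6 - 3) = √3 ≈ 1.7320)
(-68 + (g(2) - 9)*(-22 + Q))*(-3) = (-68 + (2 - 9)*(-22 + √3))*(-3) = (-68 - 7*(-22 + √3))*(-3) = (-68 + (154 - 7*√3))*(-3) = (86 - 7*√3)*(-3) = -258 + 21*√3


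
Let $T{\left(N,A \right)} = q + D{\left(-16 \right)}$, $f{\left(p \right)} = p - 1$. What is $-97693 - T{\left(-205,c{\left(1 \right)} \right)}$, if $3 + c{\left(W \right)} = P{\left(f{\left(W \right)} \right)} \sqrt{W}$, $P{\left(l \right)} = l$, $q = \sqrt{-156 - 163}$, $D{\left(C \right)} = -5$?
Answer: $-97688 - i \sqrt{319} \approx -97688.0 - 17.861 i$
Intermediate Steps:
$q = i \sqrt{319}$ ($q = \sqrt{-319} = i \sqrt{319} \approx 17.861 i$)
$f{\left(p \right)} = -1 + p$
$c{\left(W \right)} = -3 + \sqrt{W} \left(-1 + W\right)$ ($c{\left(W \right)} = -3 + \left(-1 + W\right) \sqrt{W} = -3 + \sqrt{W} \left(-1 + W\right)$)
$T{\left(N,A \right)} = -5 + i \sqrt{319}$ ($T{\left(N,A \right)} = i \sqrt{319} - 5 = -5 + i \sqrt{319}$)
$-97693 - T{\left(-205,c{\left(1 \right)} \right)} = -97693 - \left(-5 + i \sqrt{319}\right) = -97693 + \left(5 - i \sqrt{319}\right) = -97688 - i \sqrt{319}$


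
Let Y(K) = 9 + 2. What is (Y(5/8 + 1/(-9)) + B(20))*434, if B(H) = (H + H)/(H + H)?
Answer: 5208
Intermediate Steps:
B(H) = 1 (B(H) = (2*H)/((2*H)) = (2*H)*(1/(2*H)) = 1)
Y(K) = 11
(Y(5/8 + 1/(-9)) + B(20))*434 = (11 + 1)*434 = 12*434 = 5208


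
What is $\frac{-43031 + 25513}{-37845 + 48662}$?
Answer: $- \frac{17518}{10817} \approx -1.6195$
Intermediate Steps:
$\frac{-43031 + 25513}{-37845 + 48662} = - \frac{17518}{10817}$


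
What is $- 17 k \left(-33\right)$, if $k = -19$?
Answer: $-10659$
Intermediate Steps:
$- 17 k \left(-33\right) = \left(-17\right) \left(-19\right) \left(-33\right) = 323 \left(-33\right) = -10659$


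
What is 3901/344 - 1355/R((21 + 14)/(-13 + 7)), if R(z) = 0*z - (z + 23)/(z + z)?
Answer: -32226597/35432 ≈ -909.53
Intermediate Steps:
R(z) = -(23 + z)/(2*z) (R(z) = 0 - (23 + z)/(2*z) = -(23 + z)/(2*z))
3901/344 - 1355/R((21 + 14)/(-13 + 7)) = 3901/344 - 1355*2*(21 + 14)/((-23 - (21 + 14)/(-13 + 7))*(-13 + 7)) = 3901*(1/344) - 1355*(-35/(3*(-23 - 35/(-6)))) = 3901/344 - 1355*(-35/(3*(-23 - 35*(-1)/6))) = 3901/344 - 1355*(-35/(3*(-23 - 1*(-35/6)))) = 3901/344 - 1355*(-35/(3*(-23 + 35/6))) = 3901/344 - 1355/((½)*(-6/35)*(-103/6)) = 3901/344 - 1355/103/70 = 3901/344 - 1355*70/103 = 3901/344 - 94850/103 = -32226597/35432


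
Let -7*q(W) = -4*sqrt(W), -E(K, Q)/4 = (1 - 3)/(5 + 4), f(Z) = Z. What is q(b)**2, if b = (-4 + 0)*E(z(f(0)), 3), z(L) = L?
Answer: -512/441 ≈ -1.1610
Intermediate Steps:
E(K, Q) = 8/9 (E(K, Q) = -4*(1 - 3)/(5 + 4) = -(-8)/9 = -4*(-2/9) = 8/9)
b = -32/9 (b = (-4 + 0)*(8/9) = -4*8/9 = -32/9 ≈ -3.5556)
q(W) = 4*sqrt(W)/7 (q(W) = -(-4)*sqrt(W)/7 = 4*sqrt(W)/7)
q(b)**2 = (4*sqrt(-32/9)/7)**2 = (4*(4*I*sqrt(2)/3)/7)**2 = (16*I*sqrt(2)/21)**2 = -512/441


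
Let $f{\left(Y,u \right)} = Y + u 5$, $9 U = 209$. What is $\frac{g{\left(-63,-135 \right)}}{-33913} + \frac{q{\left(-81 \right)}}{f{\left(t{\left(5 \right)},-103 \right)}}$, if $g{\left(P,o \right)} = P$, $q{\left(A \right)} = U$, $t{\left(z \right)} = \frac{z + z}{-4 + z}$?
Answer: $- \frac{6801482}{154134585} \approx -0.044127$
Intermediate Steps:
$U = \frac{209}{9}$ ($U = \frac{1}{9} \cdot 209 = \frac{209}{9} \approx 23.222$)
$t{\left(z \right)} = \frac{2 z}{-4 + z}$
$q{\left(A \right)} = \frac{209}{9}$
$f{\left(Y,u \right)} = Y + 5 u$
$\frac{g{\left(-63,-135 \right)}}{-33913} + \frac{q{\left(-81 \right)}}{f{\left(t{\left(5 \right)},-103 \right)}} = - \frac{63}{-33913} + \frac{209}{9 \left(2 \cdot 5 \frac{1}{-4 + 5} + 5 \left(-103\right)\right)} = \left(-63\right) \left(- \frac{1}{33913}\right) + \frac{209}{9 \left(2 \cdot 5 \cdot 1^{-1} - 515\right)} = \frac{63}{33913} + \frac{209}{9 \left(2 \cdot 5 \cdot 1 - 515\right)} = \frac{63}{33913} + \frac{209}{9 \left(10 - 515\right)} = \frac{63}{33913} + \frac{209}{9 \left(-505\right)} = \frac{63}{33913} + \frac{209}{9} \left(- \frac{1}{505}\right) = \frac{63}{33913} - \frac{209}{4545} = - \frac{6801482}{154134585}$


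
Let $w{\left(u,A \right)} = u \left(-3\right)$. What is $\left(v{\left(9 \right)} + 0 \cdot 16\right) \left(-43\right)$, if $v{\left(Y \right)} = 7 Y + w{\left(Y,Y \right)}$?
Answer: $-1548$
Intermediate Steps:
$w{\left(u,A \right)} = - 3 u$
$v{\left(Y \right)} = 4 Y$ ($v{\left(Y \right)} = 7 Y - 3 Y = 4 Y$)
$\left(v{\left(9 \right)} + 0 \cdot 16\right) \left(-43\right) = \left(4 \cdot 9 + 0 \cdot 16\right) \left(-43\right) = \left(36 + 0\right) \left(-43\right) = 36 \left(-43\right) = -1548$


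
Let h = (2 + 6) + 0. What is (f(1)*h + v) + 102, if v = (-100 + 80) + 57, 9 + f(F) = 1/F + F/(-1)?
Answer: 67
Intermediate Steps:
h = 8 (h = 8 + 0 = 8)
f(F) = -9 + 1/F - F (f(F) = -9 + (1/F + F/(-1)) = -9 + (1/F + F*(-1)) = -9 + (1/F - F) = -9 + 1/F - F)
v = 37 (v = -20 + 57 = 37)
(f(1)*h + v) + 102 = ((-9 + 1/1 - 1*1)*8 + 37) + 102 = ((-9 + 1 - 1)*8 + 37) + 102 = (-9*8 + 37) + 102 = (-72 + 37) + 102 = -35 + 102 = 67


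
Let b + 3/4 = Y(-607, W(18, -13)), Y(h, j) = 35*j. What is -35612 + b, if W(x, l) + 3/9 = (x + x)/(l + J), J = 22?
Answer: -425813/12 ≈ -35484.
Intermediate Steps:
W(x, l) = -1/3 + 2*x/(22 + l) (W(x, l) = -1/3 + (x + x)/(l + 22) = -1/3 + (2*x)/(22 + l) = -1/3 + 2*x/(22 + l))
b = 1531/12 (b = -3/4 + 35*((-22 - 1*(-13) + 6*18)/(3*(22 - 13))) = -3/4 + 35*((1/3)*(-22 + 13 + 108)/9) = -3/4 + 35*((1/3)*(1/9)*99) = -3/4 + 35*(11/3) = -3/4 + 385/3 = 1531/12 ≈ 127.58)
-35612 + b = -35612 + 1531/12 = -425813/12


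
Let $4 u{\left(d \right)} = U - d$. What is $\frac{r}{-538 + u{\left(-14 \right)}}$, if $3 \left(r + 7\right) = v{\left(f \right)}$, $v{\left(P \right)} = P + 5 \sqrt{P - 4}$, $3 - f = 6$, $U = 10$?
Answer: $\frac{2}{133} - \frac{5 i \sqrt{7}}{1596} \approx 0.015038 - 0.0082887 i$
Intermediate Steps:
$f = -3$ ($f = 3 - 6 = -3$)
$u{\left(d \right)} = \frac{5}{2} - \frac{d}{4}$ ($u{\left(d \right)} = \frac{10 - d}{4} = \frac{5}{2} - \frac{d}{4}$)
$v{\left(P \right)} = P + 5 \sqrt{-4 + P}$
$r = -8 + \frac{5 i \sqrt{7}}{3}$ ($r = -7 + \frac{-3 + 5 \sqrt{-4 - 3}}{3} = -7 + \frac{-3 + 5 \sqrt{-7}}{3} = -7 + \frac{-3 + 5 i \sqrt{7}}{3} = -7 - \left(1 - \frac{5 i \sqrt{7}}{3}\right) = -8 + \frac{5 i \sqrt{7}}{3} \approx -8.0 + 4.4096 i$)
$\frac{r}{-538 + u{\left(-14 \right)}} = \frac{-8 + \frac{5 i \sqrt{7}}{3}}{-538 + \left(\frac{5}{2} - - \frac{7}{2}\right)} = \frac{-8 + \frac{5 i \sqrt{7}}{3}}{-538 + \left(\frac{5}{2} + \frac{7}{2}\right)} = \frac{-8 + \frac{5 i \sqrt{7}}{3}}{-538 + 6} = \frac{-8 + \frac{5 i \sqrt{7}}{3}}{-532} = \left(-8 + \frac{5 i \sqrt{7}}{3}\right) \left(- \frac{1}{532}\right) = \frac{2}{133} - \frac{5 i \sqrt{7}}{1596}$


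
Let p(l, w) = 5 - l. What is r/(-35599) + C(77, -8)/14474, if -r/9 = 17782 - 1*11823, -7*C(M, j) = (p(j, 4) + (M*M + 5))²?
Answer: -1253589247933/3606819482 ≈ -347.56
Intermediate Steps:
C(M, j) = -(10 + M² - j)²/7 (C(M, j) = -((5 - j) + (M*M + 5))²/7 = -((5 - j) + (M² + 5))²/7 = -((5 - j) + (5 + M²))²/7 = -(10 + M² - j)²/7)
r = -53631 (r = -9*(17782 - 1*11823) = -9*(17782 - 11823) = -9*5959 = -53631)
r/(-35599) + C(77, -8)/14474 = -53631/(-35599) - (10 + 77² - 1*(-8))²/7/14474 = -53631*(-1/35599) - (10 + 5929 + 8)²/7*(1/14474) = 53631/35599 - ⅐*5947²*(1/14474) = 53631/35599 - ⅐*35366809*(1/14474) = 53631/35599 - 35366809/7*1/14474 = 53631/35599 - 35366809/101318 = -1253589247933/3606819482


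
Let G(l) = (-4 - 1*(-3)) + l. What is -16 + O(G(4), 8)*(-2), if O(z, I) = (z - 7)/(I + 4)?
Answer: -46/3 ≈ -15.333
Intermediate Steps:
G(l) = -1 + l (G(l) = (-4 + 3) + l = -1 + l)
O(z, I) = (-7 + z)/(4 + I)
-16 + O(G(4), 8)*(-2) = -16 + ((-7 + (-1 + 4))/(4 + 8))*(-2) = -16 + ((-7 + 3)/12)*(-2) = -16 + ((1/12)*(-4))*(-2) = -16 - ⅓*(-2) = -16 + ⅔ = -46/3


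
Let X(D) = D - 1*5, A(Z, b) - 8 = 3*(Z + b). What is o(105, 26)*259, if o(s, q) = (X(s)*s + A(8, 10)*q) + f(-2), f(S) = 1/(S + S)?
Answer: 12547773/4 ≈ 3.1369e+6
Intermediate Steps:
A(Z, b) = 8 + 3*Z + 3*b (A(Z, b) = 8 + 3*(Z + b) = 8 + (3*Z + 3*b) = 8 + 3*Z + 3*b)
f(S) = 1/(2*S)
X(D) = -5 + D (X(D) = D - 5 = -5 + D)
o(s, q) = -¼ + 62*q + s*(-5 + s) (o(s, q) = ((-5 + s)*s + (8 + 3*8 + 3*10)*q) + (½)/(-2) = (s*(-5 + s) + (8 + 24 + 30)*q) + (½)*(-½) = (s*(-5 + s) + 62*q) - ¼ = (62*q + s*(-5 + s)) - ¼ = -¼ + 62*q + s*(-5 + s))
o(105, 26)*259 = (-¼ + 62*26 + 105*(-5 + 105))*259 = (-¼ + 1612 + 105*100)*259 = (-¼ + 1612 + 10500)*259 = (48447/4)*259 = 12547773/4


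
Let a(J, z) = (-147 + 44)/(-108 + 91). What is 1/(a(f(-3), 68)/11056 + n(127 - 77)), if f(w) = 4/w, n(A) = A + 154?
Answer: 187952/38342311 ≈ 0.0049019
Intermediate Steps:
n(A) = 154 + A
a(J, z) = 103/17 (a(J, z) = -103/(-17) = -103*(-1/17) = 103/17)
1/(a(f(-3), 68)/11056 + n(127 - 77)) = 1/((103/17)/11056 + (154 + (127 - 77))) = 1/((103/17)*(1/11056) + (154 + 50)) = 1/(103/187952 + 204) = 1/(38342311/187952) = 187952/38342311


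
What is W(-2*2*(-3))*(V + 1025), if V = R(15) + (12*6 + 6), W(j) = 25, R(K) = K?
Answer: 27950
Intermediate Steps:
V = 93 (V = 15 + (12*6 + 6) = 15 + (72 + 6) = 15 + 78 = 93)
W(-2*2*(-3))*(V + 1025) = 25*(93 + 1025) = 25*1118 = 27950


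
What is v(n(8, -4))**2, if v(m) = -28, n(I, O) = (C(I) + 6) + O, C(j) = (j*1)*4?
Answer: 784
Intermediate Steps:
C(j) = 4*j (C(j) = j*4 = 4*j)
n(I, O) = 6 + O + 4*I (n(I, O) = (4*I + 6) + O = (6 + 4*I) + O = 6 + O + 4*I)
v(n(8, -4))**2 = (-28)**2 = 784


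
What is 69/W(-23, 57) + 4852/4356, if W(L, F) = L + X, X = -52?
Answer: 5278/27225 ≈ 0.19387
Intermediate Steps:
W(L, F) = -52 + L (W(L, F) = L - 52 = -52 + L)
69/W(-23, 57) + 4852/4356 = 69/(-52 - 23) + 4852/4356 = 69/(-75) + 4852*(1/4356) = 69*(-1/75) + 1213/1089 = -23/25 + 1213/1089 = 5278/27225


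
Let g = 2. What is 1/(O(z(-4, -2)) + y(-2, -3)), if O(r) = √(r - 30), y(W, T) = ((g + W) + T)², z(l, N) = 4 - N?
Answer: 3/35 - 2*I*√6/105 ≈ 0.085714 - 0.046657*I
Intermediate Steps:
y(W, T) = (2 + T + W)² (y(W, T) = ((2 + W) + T)² = (2 + T + W)²)
O(r) = √(-30 + r)
1/(O(z(-4, -2)) + y(-2, -3)) = 1/(√(-30 + (4 - 1*(-2))) + (2 - 3 - 2)²) = 1/(√(-30 + (4 + 2)) + (-3)²) = 1/(√(-30 + 6) + 9) = 1/(√(-24) + 9) = 1/(2*I*√6 + 9) = 1/(9 + 2*I*√6)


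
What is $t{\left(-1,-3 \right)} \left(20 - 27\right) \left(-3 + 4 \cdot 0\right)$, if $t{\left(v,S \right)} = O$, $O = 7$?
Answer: $147$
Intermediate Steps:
$t{\left(v,S \right)} = 7$
$t{\left(-1,-3 \right)} \left(20 - 27\right) \left(-3 + 4 \cdot 0\right) = 7 \left(20 - 27\right) \left(-3 + 4 \cdot 0\right) = 7 \left(-7\right) \left(-3 + 0\right) = \left(-49\right) \left(-3\right) = 147$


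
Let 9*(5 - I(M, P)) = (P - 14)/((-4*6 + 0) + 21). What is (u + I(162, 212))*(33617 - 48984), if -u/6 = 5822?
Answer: 1609831553/3 ≈ 5.3661e+8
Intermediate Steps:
u = -34932 (u = -6*5822 = -34932)
I(M, P) = 121/27 + P/27 (I(M, P) = 5 - (P - 14)/(9*((-4*6 + 0) + 21)) = 5 - (-14 + P)/(9*((-24 + 0) + 21)) = 5 - (-14 + P)/(9*(-24 + 21)) = 5 - (-14 + P)/(9*(-3)) = 5 - (-14 + P)*(-1)/(9*3) = 5 - (14/3 - P/3)/9 = 5 + (-14/27 + P/27) = 121/27 + P/27)
(u + I(162, 212))*(33617 - 48984) = (-34932 + (121/27 + (1/27)*212))*(33617 - 48984) = (-34932 + (121/27 + 212/27))*(-15367) = (-34932 + 37/3)*(-15367) = -104759/3*(-15367) = 1609831553/3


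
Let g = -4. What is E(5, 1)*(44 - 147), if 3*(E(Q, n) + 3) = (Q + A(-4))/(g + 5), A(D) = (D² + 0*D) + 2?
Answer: -1442/3 ≈ -480.67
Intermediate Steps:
A(D) = 2 + D² (A(D) = (D² + 0) + 2 = D² + 2 = 2 + D²)
E(Q, n) = 3 + Q/3 (E(Q, n) = -3 + ((Q + (2 + (-4)²))/(-4 + 5))/3 = -3 + ((Q + (2 + 16))/1)/3 = -3 + ((Q + 18)*1)/3 = -3 + ((18 + Q)*1)/3 = -3 + (18 + Q)/3 = -3 + (6 + Q/3) = 3 + Q/3)
E(5, 1)*(44 - 147) = (3 + (⅓)*5)*(44 - 147) = (3 + 5/3)*(-103) = (14/3)*(-103) = -1442/3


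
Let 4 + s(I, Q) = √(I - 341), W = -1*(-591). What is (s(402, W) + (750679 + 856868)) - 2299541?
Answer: -691998 + √61 ≈ -6.9199e+5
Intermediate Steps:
W = 591
s(I, Q) = -4 + √(-341 + I) (s(I, Q) = -4 + √(I - 341) = -4 + √(-341 + I))
(s(402, W) + (750679 + 856868)) - 2299541 = ((-4 + √(-341 + 402)) + (750679 + 856868)) - 2299541 = ((-4 + √61) + 1607547) - 2299541 = (1607543 + √61) - 2299541 = -691998 + √61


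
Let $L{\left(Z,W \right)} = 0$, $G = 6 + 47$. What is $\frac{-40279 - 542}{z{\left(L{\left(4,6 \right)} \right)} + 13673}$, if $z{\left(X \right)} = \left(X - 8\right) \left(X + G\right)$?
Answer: $- \frac{40821}{13249} \approx -3.0811$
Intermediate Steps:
$G = 53$
$z{\left(X \right)} = \left(-8 + X\right) \left(53 + X\right)$ ($z{\left(X \right)} = \left(X - 8\right) \left(X + 53\right) = \left(-8 + X\right) \left(53 + X\right)$)
$\frac{-40279 - 542}{z{\left(L{\left(4,6 \right)} \right)} + 13673} = \frac{-40279 - 542}{\left(-424 + 0^{2} + 45 \cdot 0\right) + 13673} = - \frac{40821}{\left(-424 + 0 + 0\right) + 13673} = - \frac{40821}{-424 + 13673} = - \frac{40821}{13249}$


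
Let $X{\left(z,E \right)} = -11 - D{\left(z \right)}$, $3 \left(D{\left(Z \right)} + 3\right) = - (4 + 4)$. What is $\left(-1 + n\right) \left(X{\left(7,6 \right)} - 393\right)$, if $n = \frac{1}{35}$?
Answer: $\frac{8126}{21} \approx 386.95$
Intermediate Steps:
$D{\left(Z \right)} = - \frac{17}{3}$ ($D{\left(Z \right)} = -3 + \frac{\left(-1\right) \left(4 + 4\right)}{3} = -3 + \frac{\left(-1\right) 8}{3} = -3 + \frac{1}{3} \left(-8\right) = -3 - \frac{8}{3} = - \frac{17}{3}$)
$X{\left(z,E \right)} = - \frac{16}{3}$ ($X{\left(z,E \right)} = -11 - - \frac{17}{3} = -11 + \frac{17}{3} = - \frac{16}{3}$)
$n = \frac{1}{35} \approx 0.028571$
$\left(-1 + n\right) \left(X{\left(7,6 \right)} - 393\right) = \left(-1 + \frac{1}{35}\right) \left(- \frac{16}{3} - 393\right) = \left(- \frac{34}{35}\right) \left(- \frac{1195}{3}\right) = \frac{8126}{21}$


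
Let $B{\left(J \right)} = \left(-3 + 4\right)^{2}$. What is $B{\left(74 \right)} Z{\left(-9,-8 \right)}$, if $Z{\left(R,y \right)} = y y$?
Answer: $64$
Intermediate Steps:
$Z{\left(R,y \right)} = y^{2}$
$B{\left(J \right)} = 1$ ($B{\left(J \right)} = 1^{2} = 1$)
$B{\left(74 \right)} Z{\left(-9,-8 \right)} = 1 \left(-8\right)^{2} = 1 \cdot 64 = 64$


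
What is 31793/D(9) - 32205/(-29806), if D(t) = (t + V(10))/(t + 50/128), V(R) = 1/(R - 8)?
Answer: 284770248799/9061024 ≈ 31428.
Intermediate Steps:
V(R) = 1/(-8 + R)
D(t) = (1/2 + t)/(25/64 + t) (D(t) = (t + 1/(-8 + 10))/(t + 50/128) = (t + 1/2)/(t + 50*(1/128)) = (t + 1/2)/(t + 25/64) = (1/2 + t)/(25/64 + t))
31793/D(9) - 32205/(-29806) = 31793/((32*(1 + 2*9)/(25 + 64*9))) - 32205/(-29806) = 31793/((32*(1 + 18)/(25 + 576))) - 32205*(-1/29806) = 31793/((32*19/601)) + 32205/29806 = 31793/((32*(1/601)*19)) + 32205/29806 = 31793/(608/601) + 32205/29806 = 31793*(601/608) + 32205/29806 = 19107593/608 + 32205/29806 = 284770248799/9061024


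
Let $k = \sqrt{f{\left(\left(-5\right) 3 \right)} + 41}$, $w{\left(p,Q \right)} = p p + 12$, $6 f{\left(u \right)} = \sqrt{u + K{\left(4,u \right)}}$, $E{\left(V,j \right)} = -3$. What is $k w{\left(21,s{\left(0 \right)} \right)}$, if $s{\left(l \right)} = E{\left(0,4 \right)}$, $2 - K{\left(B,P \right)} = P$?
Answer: $\frac{151 \sqrt{1476 + 6 \sqrt{2}}}{2} \approx 2908.9$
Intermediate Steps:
$K{\left(B,P \right)} = 2 - P$
$s{\left(l \right)} = -3$
$f{\left(u \right)} = \frac{\sqrt{2}}{6}$ ($f{\left(u \right)} = \frac{\sqrt{u - \left(-2 + u\right)}}{6} = \frac{\sqrt{2}}{6}$)
$w{\left(p,Q \right)} = 12 + p^{2}$ ($w{\left(p,Q \right)} = p^{2} + 12 = 12 + p^{2}$)
$k = \sqrt{41 + \frac{\sqrt{2}}{6}}$ ($k = \sqrt{\frac{\sqrt{2}}{6} + 41} = \sqrt{41 + \frac{\sqrt{2}}{6}} \approx 6.4215$)
$k w{\left(21,s{\left(0 \right)} \right)} = \frac{\sqrt{1476 + 6 \sqrt{2}}}{6} \left(12 + 21^{2}\right) = \frac{\sqrt{1476 + 6 \sqrt{2}}}{6} \left(12 + 441\right) = \frac{\sqrt{1476 + 6 \sqrt{2}}}{6} \cdot 453 = \frac{151 \sqrt{1476 + 6 \sqrt{2}}}{2}$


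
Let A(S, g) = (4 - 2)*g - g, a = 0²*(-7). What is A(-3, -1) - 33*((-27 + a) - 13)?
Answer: 1319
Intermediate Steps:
a = 0 (a = 0*(-7) = 0)
A(S, g) = g (A(S, g) = 2*g - g = g)
A(-3, -1) - 33*((-27 + a) - 13) = -1 - 33*((-27 + 0) - 13) = -1 - 33*(-27 - 13) = -1 - 33*(-40) = -1 + 1320 = 1319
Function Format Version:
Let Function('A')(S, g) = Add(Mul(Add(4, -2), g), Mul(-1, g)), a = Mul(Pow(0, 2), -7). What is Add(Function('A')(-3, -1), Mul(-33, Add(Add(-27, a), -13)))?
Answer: 1319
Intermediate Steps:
a = 0 (a = Mul(0, -7) = 0)
Function('A')(S, g) = g (Function('A')(S, g) = Add(Mul(2, g), Mul(-1, g)) = g)
Add(Function('A')(-3, -1), Mul(-33, Add(Add(-27, a), -13))) = Add(-1, Mul(-33, Add(Add(-27, 0), -13))) = Add(-1, Mul(-33, Add(-27, -13))) = Add(-1, Mul(-33, -40)) = Add(-1, 1320) = 1319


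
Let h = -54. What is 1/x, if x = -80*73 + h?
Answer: -1/5894 ≈ -0.00016966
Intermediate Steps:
x = -5894 (x = -80*73 - 54 = -5840 - 54 = -5894)
1/x = 1/(-5894) = -1/5894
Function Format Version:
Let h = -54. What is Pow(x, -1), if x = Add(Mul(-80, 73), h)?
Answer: Rational(-1, 5894) ≈ -0.00016966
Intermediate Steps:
x = -5894 (x = Add(Mul(-80, 73), -54) = Add(-5840, -54) = -5894)
Pow(x, -1) = Pow(-5894, -1) = Rational(-1, 5894)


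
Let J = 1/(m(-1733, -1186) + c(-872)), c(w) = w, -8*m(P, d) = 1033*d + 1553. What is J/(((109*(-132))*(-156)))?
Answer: 1/341339120694 ≈ 2.9296e-12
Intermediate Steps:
m(P, d) = -1553/8 - 1033*d/8 (m(P, d) = -(1033*d + 1553)/8 = -(1553 + 1033*d)/8 = -1553/8 - 1033*d/8)
J = 8/1216609 (J = 1/((-1553/8 - 1033/8*(-1186)) - 872) = 1/((-1553/8 + 612569/4) - 872) = 1/(1223585/8 - 872) = 1/(1216609/8) = 8/1216609 ≈ 6.5757e-6)
J/(((109*(-132))*(-156))) = 8/(1216609*(((109*(-132))*(-156)))) = 8/(1216609*((-14388*(-156)))) = (8/1216609)/2244528 = (8/1216609)*(1/2244528) = 1/341339120694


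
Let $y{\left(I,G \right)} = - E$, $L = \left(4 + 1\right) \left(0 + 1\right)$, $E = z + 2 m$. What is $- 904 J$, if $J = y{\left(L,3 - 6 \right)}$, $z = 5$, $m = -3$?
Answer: $-904$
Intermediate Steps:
$E = -1$ ($E = 5 + 2 \left(-3\right) = 5 - 6 = -1$)
$L = 5$ ($L = 5 \cdot 1 = 5$)
$y{\left(I,G \right)} = 1$ ($y{\left(I,G \right)} = \left(-1\right) \left(-1\right) = 1$)
$J = 1$
$- 904 J = \left(-904\right) 1 = -904$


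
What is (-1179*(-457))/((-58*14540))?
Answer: -538803/843320 ≈ -0.63891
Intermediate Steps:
(-1179*(-457))/((-58*14540)) = 538803/(-843320) = 538803*(-1/843320) = -538803/843320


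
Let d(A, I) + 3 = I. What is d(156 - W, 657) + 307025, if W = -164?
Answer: 307679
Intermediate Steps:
d(A, I) = -3 + I
d(156 - W, 657) + 307025 = (-3 + 657) + 307025 = 654 + 307025 = 307679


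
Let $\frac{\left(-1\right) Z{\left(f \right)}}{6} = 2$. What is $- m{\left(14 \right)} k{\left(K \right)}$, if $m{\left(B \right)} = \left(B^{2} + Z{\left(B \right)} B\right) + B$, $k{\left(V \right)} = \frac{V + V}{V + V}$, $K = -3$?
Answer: $-42$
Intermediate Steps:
$k{\left(V \right)} = 1$ ($k{\left(V \right)} = \frac{2 V}{2 V} = 2 V \frac{1}{2 V} = 1$)
$Z{\left(f \right)} = -12$ ($Z{\left(f \right)} = \left(-6\right) 2 = -12$)
$m{\left(B \right)} = B^{2} - 11 B$ ($m{\left(B \right)} = \left(B^{2} - 12 B\right) + B = B^{2} - 11 B$)
$- m{\left(14 \right)} k{\left(K \right)} = - 14 \left(-11 + 14\right) 1 = - 14 \cdot 3 \cdot 1 = \left(-1\right) 42 \cdot 1 = \left(-42\right) 1 = -42$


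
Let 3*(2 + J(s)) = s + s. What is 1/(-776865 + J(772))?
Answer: -3/2329057 ≈ -1.2881e-6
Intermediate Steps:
J(s) = -2 + 2*s/3 (J(s) = -2 + (s + s)/3 = -2 + (2*s)/3 = -2 + 2*s/3)
1/(-776865 + J(772)) = 1/(-776865 + (-2 + (2/3)*772)) = 1/(-776865 + (-2 + 1544/3)) = 1/(-776865 + 1538/3) = 1/(-2329057/3) = -3/2329057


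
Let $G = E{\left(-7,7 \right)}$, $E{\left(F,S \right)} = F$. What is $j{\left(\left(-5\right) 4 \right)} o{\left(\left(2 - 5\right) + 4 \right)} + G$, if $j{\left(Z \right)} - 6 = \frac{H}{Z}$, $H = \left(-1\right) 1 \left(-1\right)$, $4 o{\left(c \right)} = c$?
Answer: $- \frac{441}{80} \approx -5.5125$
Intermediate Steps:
$o{\left(c \right)} = \frac{c}{4}$
$H = 1$ ($H = \left(-1\right) \left(-1\right) = 1$)
$j{\left(Z \right)} = 6 + \frac{1}{Z}$ ($j{\left(Z \right)} = 6 + 1 \frac{1}{Z} = 6 + \frac{1}{Z}$)
$G = -7$
$j{\left(\left(-5\right) 4 \right)} o{\left(\left(2 - 5\right) + 4 \right)} + G = \left(6 + \frac{1}{\left(-5\right) 4}\right) \frac{\left(2 - 5\right) + 4}{4} - 7 = \left(6 + \frac{1}{-20}\right) \frac{-3 + 4}{4} - 7 = \left(6 - \frac{1}{20}\right) \frac{1}{4} \cdot 1 - 7 = \frac{119}{20} \cdot \frac{1}{4} - 7 = \frac{119}{80} - 7 = - \frac{441}{80}$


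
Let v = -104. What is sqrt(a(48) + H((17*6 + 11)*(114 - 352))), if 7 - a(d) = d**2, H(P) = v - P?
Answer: sqrt(24493) ≈ 156.50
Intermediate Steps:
H(P) = -104 - P
a(d) = 7 - d**2
sqrt(a(48) + H((17*6 + 11)*(114 - 352))) = sqrt((7 - 1*48**2) + (-104 - (17*6 + 11)*(114 - 352))) = sqrt((7 - 1*2304) + (-104 - (102 + 11)*(-238))) = sqrt((7 - 2304) + (-104 - 113*(-238))) = sqrt(-2297 + (-104 - 1*(-26894))) = sqrt(-2297 + (-104 + 26894)) = sqrt(-2297 + 26790) = sqrt(24493)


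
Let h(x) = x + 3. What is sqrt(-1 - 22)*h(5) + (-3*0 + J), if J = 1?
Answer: 1 + 8*I*sqrt(23) ≈ 1.0 + 38.367*I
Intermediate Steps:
h(x) = 3 + x
sqrt(-1 - 22)*h(5) + (-3*0 + J) = sqrt(-1 - 22)*(3 + 5) + (-3*0 + 1) = sqrt(-23)*8 + (0 + 1) = (I*sqrt(23))*8 + 1 = 8*I*sqrt(23) + 1 = 1 + 8*I*sqrt(23)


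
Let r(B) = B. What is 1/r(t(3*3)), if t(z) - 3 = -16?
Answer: -1/13 ≈ -0.076923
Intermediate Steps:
t(z) = -13 (t(z) = 3 - 16 = -13)
1/r(t(3*3)) = 1/(-13) = -1/13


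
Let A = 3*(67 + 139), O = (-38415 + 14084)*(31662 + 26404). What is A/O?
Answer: -309/706401923 ≈ -4.3743e-7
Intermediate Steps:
O = -1412803846 (O = -24331*58066 = -1412803846)
A = 618 (A = 3*206 = 618)
A/O = 618/(-1412803846) = 618*(-1/1412803846) = -309/706401923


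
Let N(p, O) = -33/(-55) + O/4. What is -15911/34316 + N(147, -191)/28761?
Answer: -574042838/1233703095 ≈ -0.46530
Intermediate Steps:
N(p, O) = ⅗ + O/4 (N(p, O) = -33*(-1/55) + O*(¼) = ⅗ + O/4)
-15911/34316 + N(147, -191)/28761 = -15911/34316 + (⅗ + (¼)*(-191))/28761 = -15911*1/34316 + (⅗ - 191/4)*(1/28761) = -15911/34316 - 943/20*1/28761 = -15911/34316 - 943/575220 = -574042838/1233703095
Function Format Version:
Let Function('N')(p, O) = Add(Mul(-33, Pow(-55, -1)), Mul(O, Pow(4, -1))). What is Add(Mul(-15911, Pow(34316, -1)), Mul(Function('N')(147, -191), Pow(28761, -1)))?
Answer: Rational(-574042838, 1233703095) ≈ -0.46530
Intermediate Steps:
Function('N')(p, O) = Add(Rational(3, 5), Mul(Rational(1, 4), O)) (Function('N')(p, O) = Add(Mul(-33, Rational(-1, 55)), Mul(O, Rational(1, 4))) = Add(Rational(3, 5), Mul(Rational(1, 4), O)))
Add(Mul(-15911, Pow(34316, -1)), Mul(Function('N')(147, -191), Pow(28761, -1))) = Add(Mul(-15911, Pow(34316, -1)), Mul(Add(Rational(3, 5), Mul(Rational(1, 4), -191)), Pow(28761, -1))) = Add(Mul(-15911, Rational(1, 34316)), Mul(Add(Rational(3, 5), Rational(-191, 4)), Rational(1, 28761))) = Add(Rational(-15911, 34316), Mul(Rational(-943, 20), Rational(1, 28761))) = Add(Rational(-15911, 34316), Rational(-943, 575220)) = Rational(-574042838, 1233703095)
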